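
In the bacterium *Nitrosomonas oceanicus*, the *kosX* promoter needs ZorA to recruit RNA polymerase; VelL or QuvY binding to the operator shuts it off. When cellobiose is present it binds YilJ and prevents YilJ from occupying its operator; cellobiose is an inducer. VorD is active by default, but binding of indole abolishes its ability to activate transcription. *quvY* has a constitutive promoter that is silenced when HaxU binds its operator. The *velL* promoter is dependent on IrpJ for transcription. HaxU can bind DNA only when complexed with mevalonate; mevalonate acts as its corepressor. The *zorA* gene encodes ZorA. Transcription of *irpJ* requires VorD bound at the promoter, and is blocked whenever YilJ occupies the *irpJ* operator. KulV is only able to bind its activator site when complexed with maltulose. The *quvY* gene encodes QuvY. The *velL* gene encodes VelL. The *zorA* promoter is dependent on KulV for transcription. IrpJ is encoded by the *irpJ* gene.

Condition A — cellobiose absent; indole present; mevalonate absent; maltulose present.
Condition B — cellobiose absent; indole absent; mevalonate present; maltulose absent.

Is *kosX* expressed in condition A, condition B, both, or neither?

neither

Condition A:
Cellobiose is absent, so YilJ is active.
Indole is present, so VorD is inactive.
With repressor YilJ bound, *irpJ* is not transcribed.
So IrpJ is not produced.
Required activator IrpJ is absent, so *velL* is not transcribed.
So VelL is not produced.
Mevalonate is absent, so HaxU is inactive.
With no repressor bound, *quvY* is transcribed.
So QuvY is produced and active.
Maltulose is present, so KulV is active.
No repressor is bound and KulV is active, so *zorA* is transcribed.
So ZorA is produced and active.
With repressor QuvY bound, *kosX* is not transcribed.
→ *kosX* is OFF in A.
Condition B:
Cellobiose is absent, so YilJ is active.
Indole is absent, so VorD is active.
With repressor YilJ bound, *irpJ* is not transcribed.
So IrpJ is not produced.
Required activator IrpJ is absent, so *velL* is not transcribed.
So VelL is not produced.
Mevalonate is present, so HaxU is active.
With repressor HaxU bound, *quvY* is not transcribed.
So QuvY is not produced.
Maltulose is absent, so KulV is inactive.
Required activator KulV is absent, so *zorA* is not transcribed.
So ZorA is not produced.
Required activator ZorA is absent, so *kosX* is not transcribed.
→ *kosX* is OFF in B.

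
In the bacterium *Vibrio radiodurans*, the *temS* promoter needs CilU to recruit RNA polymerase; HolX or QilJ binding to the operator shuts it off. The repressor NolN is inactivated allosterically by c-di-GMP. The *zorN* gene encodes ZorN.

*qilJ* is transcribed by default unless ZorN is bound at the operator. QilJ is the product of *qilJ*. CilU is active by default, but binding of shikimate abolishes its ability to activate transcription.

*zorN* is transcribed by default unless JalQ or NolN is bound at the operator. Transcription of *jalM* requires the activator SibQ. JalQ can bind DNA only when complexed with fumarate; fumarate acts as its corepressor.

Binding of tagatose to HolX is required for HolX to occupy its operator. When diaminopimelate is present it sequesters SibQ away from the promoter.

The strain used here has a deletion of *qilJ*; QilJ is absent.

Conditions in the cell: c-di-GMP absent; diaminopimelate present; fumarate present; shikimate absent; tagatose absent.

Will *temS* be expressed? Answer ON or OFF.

ON

Tagatose is absent, so HolX is inactive.
Shikimate is absent, so CilU is active.
QilJ is non-functional in this strain, so it has no effect.
No repressor is bound and CilU is active, so *temS* is transcribed.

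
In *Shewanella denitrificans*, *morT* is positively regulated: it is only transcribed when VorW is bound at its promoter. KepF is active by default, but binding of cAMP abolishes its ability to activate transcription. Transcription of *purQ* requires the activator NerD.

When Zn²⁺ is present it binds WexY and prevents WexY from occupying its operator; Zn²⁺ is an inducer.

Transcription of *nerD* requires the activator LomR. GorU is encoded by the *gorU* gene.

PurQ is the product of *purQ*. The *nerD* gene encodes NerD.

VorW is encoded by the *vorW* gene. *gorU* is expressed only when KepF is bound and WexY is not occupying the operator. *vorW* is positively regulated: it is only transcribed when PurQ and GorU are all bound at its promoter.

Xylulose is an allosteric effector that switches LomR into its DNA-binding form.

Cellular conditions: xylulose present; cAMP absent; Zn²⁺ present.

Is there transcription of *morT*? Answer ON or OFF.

Xylulose is present, so LomR is active.
No repressor is bound and LomR is active, so *nerD* is transcribed.
So NerD is produced and active.
No repressor is bound and NerD is active, so *purQ* is transcribed.
So PurQ is produced and active.
cAMP is absent, so KepF is active.
Zn²⁺ is present, so WexY is inactive.
No repressor is bound and KepF is active, so *gorU* is transcribed.
So GorU is produced and active.
No repressor is bound and PurQ and GorU are active, so *vorW* is transcribed.
So VorW is produced and active.
No repressor is bound and VorW is active, so *morT* is transcribed.

ON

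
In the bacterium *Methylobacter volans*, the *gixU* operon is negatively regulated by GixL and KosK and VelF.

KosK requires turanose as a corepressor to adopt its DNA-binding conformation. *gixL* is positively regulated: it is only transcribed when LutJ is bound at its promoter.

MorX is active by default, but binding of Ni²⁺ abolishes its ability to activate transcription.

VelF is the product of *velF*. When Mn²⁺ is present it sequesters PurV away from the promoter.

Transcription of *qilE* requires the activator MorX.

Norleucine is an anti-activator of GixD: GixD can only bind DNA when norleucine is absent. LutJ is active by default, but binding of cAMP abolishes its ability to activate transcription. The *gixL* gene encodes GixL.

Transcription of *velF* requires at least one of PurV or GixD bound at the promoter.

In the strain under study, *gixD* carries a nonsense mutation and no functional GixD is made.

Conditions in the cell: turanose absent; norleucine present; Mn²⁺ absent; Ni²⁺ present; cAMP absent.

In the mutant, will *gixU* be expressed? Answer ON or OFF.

cAMP is absent, so LutJ is active.
No repressor is bound and LutJ is active, so *gixL* is transcribed.
So GixL is produced and active.
Turanose is absent, so KosK is inactive.
Mn²⁺ is absent, so PurV is active.
GixD is non-functional in this strain, so it has no effect.
Activator PurV is present, so *velF* is transcribed.
So VelF is produced and active.
With repressor GixL bound, *gixU* is not transcribed.

OFF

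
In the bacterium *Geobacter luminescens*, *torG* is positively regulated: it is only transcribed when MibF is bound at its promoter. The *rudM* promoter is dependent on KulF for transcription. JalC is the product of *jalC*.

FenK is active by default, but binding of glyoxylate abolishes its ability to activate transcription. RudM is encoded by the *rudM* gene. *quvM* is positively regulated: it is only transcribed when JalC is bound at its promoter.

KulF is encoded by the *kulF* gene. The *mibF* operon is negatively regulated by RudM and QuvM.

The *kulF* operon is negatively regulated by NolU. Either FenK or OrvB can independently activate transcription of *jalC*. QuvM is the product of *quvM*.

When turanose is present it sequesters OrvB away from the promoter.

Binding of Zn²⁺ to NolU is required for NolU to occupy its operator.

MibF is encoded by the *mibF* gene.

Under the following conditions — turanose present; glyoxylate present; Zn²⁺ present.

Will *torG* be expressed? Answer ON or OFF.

Zn²⁺ is present, so NolU is active.
With repressor NolU bound, *kulF* is not transcribed.
So KulF is not produced.
Required activator KulF is absent, so *rudM* is not transcribed.
So RudM is not produced.
Glyoxylate is present, so FenK is inactive.
Turanose is present, so OrvB is inactive.
No activator is available at the *jalC* promoter, so *jalC* is not transcribed.
So JalC is not produced.
Required activator JalC is absent, so *quvM* is not transcribed.
So QuvM is not produced.
With no repressor bound, *mibF* is transcribed.
So MibF is produced and active.
No repressor is bound and MibF is active, so *torG* is transcribed.

ON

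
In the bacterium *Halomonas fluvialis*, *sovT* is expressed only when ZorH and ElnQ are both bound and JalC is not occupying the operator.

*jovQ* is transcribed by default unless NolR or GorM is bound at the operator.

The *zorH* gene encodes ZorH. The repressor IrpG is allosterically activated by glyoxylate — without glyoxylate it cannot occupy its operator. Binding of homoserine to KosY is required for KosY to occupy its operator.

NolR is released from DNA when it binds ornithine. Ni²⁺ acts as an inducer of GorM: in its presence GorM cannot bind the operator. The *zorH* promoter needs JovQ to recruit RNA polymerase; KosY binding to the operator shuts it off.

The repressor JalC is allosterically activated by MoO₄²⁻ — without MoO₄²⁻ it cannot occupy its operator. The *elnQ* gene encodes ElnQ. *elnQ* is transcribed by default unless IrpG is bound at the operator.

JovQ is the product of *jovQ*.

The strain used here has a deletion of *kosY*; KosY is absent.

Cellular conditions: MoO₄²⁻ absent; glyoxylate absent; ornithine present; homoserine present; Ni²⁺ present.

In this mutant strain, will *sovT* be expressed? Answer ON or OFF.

ON

MoO₄²⁻ is absent, so JalC is inactive.
KosY is non-functional in this strain, so it has no effect.
Ornithine is present, so NolR is inactive.
Ni²⁺ is present, so GorM is inactive.
With no repressor bound, *jovQ* is transcribed.
So JovQ is produced and active.
No repressor is bound and JovQ is active, so *zorH* is transcribed.
So ZorH is produced and active.
Glyoxylate is absent, so IrpG is inactive.
With no repressor bound, *elnQ* is transcribed.
So ElnQ is produced and active.
No repressor is bound and ZorH and ElnQ are active, so *sovT* is transcribed.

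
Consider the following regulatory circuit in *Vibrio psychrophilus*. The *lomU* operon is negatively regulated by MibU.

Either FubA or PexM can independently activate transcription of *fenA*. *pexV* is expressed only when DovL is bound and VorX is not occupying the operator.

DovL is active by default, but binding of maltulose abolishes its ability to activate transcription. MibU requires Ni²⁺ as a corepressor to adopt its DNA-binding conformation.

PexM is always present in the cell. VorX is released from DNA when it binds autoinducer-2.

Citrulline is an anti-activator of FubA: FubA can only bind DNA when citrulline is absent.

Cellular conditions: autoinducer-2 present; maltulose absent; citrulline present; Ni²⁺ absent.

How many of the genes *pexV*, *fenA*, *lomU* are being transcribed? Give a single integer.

Autoinducer-2 is present, so VorX is inactive.
Maltulose is absent, so DovL is active.
No repressor is bound and DovL is active, so *pexV* is transcribed.
→ *pexV* is ON.
Citrulline is present, so FubA is inactive.
PexM is produced constitutively and is active.
Activator PexM is present, so *fenA* is transcribed.
→ *fenA* is ON.
Ni²⁺ is absent, so MibU is inactive.
With no repressor bound, *lomU* is transcribed.
→ *lomU* is ON.
3 of the 3 genes are transcribed.

3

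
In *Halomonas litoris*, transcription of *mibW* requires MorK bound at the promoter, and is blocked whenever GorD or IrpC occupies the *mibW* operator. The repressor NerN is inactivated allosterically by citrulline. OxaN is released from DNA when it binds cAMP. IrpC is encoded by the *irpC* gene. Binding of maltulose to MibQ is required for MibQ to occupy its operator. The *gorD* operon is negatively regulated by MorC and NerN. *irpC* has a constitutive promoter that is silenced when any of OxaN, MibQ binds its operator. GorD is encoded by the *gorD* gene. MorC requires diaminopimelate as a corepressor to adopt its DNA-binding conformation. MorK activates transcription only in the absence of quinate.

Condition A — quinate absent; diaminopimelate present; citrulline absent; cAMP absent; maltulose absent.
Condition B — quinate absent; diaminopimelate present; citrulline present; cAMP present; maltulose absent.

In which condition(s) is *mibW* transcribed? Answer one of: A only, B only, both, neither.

A only

Condition A:
Quinate is absent, so MorK is active.
Diaminopimelate is present, so MorC is active.
Citrulline is absent, so NerN is active.
With repressor MorC bound, *gorD* is not transcribed.
So GorD is not produced.
cAMP is absent, so OxaN is active.
Maltulose is absent, so MibQ is inactive.
With repressor OxaN bound, *irpC* is not transcribed.
So IrpC is not produced.
No repressor is bound and MorK is active, so *mibW* is transcribed.
→ *mibW* is ON in A.
Condition B:
Quinate is absent, so MorK is active.
Diaminopimelate is present, so MorC is active.
Citrulline is present, so NerN is inactive.
With repressor MorC bound, *gorD* is not transcribed.
So GorD is not produced.
cAMP is present, so OxaN is inactive.
Maltulose is absent, so MibQ is inactive.
With no repressor bound, *irpC* is transcribed.
So IrpC is produced and active.
With repressor IrpC bound, *mibW* is not transcribed.
→ *mibW* is OFF in B.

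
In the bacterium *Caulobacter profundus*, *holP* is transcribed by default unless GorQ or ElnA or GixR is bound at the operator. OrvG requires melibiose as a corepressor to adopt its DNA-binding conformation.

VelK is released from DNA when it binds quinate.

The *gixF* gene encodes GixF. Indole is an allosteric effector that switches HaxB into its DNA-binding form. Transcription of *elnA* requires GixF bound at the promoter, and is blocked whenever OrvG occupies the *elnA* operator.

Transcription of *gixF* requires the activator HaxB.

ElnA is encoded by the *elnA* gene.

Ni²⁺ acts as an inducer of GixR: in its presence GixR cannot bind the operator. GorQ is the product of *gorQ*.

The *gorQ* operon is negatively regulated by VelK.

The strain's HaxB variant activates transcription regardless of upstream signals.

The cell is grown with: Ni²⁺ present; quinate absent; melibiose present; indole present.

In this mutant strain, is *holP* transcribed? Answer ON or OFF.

ON

Quinate is absent, so VelK is active.
With repressor VelK bound, *gorQ* is not transcribed.
So GorQ is not produced.
HaxB is constitutively active in this strain.
No repressor is bound and HaxB is active, so *gixF* is transcribed.
So GixF is produced and active.
Melibiose is present, so OrvG is active.
With repressor OrvG bound, *elnA* is not transcribed.
So ElnA is not produced.
Ni²⁺ is present, so GixR is inactive.
With no repressor bound, *holP* is transcribed.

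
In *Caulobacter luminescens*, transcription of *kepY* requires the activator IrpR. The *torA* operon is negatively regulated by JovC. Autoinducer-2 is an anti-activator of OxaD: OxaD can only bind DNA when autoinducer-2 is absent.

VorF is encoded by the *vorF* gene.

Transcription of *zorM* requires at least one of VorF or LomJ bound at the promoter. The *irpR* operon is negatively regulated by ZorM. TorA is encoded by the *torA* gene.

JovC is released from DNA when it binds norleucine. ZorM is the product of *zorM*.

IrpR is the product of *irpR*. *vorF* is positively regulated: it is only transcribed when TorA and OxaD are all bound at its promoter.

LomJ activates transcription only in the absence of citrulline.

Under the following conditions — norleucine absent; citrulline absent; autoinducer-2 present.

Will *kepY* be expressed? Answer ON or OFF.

Norleucine is absent, so JovC is active.
With repressor JovC bound, *torA* is not transcribed.
So TorA is not produced.
Autoinducer-2 is present, so OxaD is inactive.
Required activator TorA is absent, so *vorF* is not transcribed.
So VorF is not produced.
Citrulline is absent, so LomJ is active.
Activator LomJ is present, so *zorM* is transcribed.
So ZorM is produced and active.
With repressor ZorM bound, *irpR* is not transcribed.
So IrpR is not produced.
Required activator IrpR is absent, so *kepY* is not transcribed.

OFF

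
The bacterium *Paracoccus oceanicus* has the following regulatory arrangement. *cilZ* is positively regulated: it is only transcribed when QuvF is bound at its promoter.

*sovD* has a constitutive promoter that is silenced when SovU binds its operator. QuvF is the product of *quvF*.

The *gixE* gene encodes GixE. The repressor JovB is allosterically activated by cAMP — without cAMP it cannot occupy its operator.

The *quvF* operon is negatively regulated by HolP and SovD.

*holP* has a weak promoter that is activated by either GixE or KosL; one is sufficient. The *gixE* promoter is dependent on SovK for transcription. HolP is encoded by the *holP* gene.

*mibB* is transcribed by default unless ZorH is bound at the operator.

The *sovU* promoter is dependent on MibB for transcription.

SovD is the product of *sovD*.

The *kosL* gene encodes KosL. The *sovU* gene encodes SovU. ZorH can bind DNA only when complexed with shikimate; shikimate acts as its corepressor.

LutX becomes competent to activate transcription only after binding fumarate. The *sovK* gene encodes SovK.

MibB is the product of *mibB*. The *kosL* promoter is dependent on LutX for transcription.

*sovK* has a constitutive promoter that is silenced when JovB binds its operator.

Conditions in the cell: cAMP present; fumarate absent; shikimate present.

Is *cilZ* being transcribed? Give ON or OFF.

OFF

cAMP is present, so JovB is active.
With repressor JovB bound, *sovK* is not transcribed.
So SovK is not produced.
Required activator SovK is absent, so *gixE* is not transcribed.
So GixE is not produced.
Fumarate is absent, so LutX is inactive.
Required activator LutX is absent, so *kosL* is not transcribed.
So KosL is not produced.
No activator is available at the *holP* promoter, so *holP* is not transcribed.
So HolP is not produced.
Shikimate is present, so ZorH is active.
With repressor ZorH bound, *mibB* is not transcribed.
So MibB is not produced.
Required activator MibB is absent, so *sovU* is not transcribed.
So SovU is not produced.
With no repressor bound, *sovD* is transcribed.
So SovD is produced and active.
With repressor SovD bound, *quvF* is not transcribed.
So QuvF is not produced.
Required activator QuvF is absent, so *cilZ* is not transcribed.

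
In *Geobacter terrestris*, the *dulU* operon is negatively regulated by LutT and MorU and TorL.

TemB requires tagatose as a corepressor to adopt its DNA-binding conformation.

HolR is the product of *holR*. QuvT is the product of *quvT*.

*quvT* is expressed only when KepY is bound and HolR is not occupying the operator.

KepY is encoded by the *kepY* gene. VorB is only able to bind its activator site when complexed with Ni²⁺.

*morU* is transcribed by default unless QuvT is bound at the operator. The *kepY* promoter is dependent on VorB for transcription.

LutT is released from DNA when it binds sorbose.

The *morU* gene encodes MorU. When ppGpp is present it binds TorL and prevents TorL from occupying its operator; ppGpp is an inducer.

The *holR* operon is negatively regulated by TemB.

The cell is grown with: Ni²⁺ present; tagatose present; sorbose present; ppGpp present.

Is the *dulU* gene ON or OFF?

ON

Sorbose is present, so LutT is inactive.
Ni²⁺ is present, so VorB is active.
No repressor is bound and VorB is active, so *kepY* is transcribed.
So KepY is produced and active.
Tagatose is present, so TemB is active.
With repressor TemB bound, *holR* is not transcribed.
So HolR is not produced.
No repressor is bound and KepY is active, so *quvT* is transcribed.
So QuvT is produced and active.
With repressor QuvT bound, *morU* is not transcribed.
So MorU is not produced.
ppGpp is present, so TorL is inactive.
With no repressor bound, *dulU* is transcribed.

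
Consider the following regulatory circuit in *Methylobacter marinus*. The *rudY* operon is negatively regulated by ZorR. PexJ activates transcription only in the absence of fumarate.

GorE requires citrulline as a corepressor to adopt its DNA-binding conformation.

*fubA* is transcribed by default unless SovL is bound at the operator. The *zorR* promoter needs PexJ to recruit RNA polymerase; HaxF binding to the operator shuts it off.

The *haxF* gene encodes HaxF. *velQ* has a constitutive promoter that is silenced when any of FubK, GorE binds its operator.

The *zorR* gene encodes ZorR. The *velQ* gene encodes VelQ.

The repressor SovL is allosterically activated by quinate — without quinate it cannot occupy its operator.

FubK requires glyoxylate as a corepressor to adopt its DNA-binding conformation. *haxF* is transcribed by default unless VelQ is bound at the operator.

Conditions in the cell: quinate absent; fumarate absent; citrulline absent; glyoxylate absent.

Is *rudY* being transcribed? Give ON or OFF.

OFF

Glyoxylate is absent, so FubK is inactive.
Citrulline is absent, so GorE is inactive.
With no repressor bound, *velQ* is transcribed.
So VelQ is produced and active.
With repressor VelQ bound, *haxF* is not transcribed.
So HaxF is not produced.
Fumarate is absent, so PexJ is active.
No repressor is bound and PexJ is active, so *zorR* is transcribed.
So ZorR is produced and active.
With repressor ZorR bound, *rudY* is not transcribed.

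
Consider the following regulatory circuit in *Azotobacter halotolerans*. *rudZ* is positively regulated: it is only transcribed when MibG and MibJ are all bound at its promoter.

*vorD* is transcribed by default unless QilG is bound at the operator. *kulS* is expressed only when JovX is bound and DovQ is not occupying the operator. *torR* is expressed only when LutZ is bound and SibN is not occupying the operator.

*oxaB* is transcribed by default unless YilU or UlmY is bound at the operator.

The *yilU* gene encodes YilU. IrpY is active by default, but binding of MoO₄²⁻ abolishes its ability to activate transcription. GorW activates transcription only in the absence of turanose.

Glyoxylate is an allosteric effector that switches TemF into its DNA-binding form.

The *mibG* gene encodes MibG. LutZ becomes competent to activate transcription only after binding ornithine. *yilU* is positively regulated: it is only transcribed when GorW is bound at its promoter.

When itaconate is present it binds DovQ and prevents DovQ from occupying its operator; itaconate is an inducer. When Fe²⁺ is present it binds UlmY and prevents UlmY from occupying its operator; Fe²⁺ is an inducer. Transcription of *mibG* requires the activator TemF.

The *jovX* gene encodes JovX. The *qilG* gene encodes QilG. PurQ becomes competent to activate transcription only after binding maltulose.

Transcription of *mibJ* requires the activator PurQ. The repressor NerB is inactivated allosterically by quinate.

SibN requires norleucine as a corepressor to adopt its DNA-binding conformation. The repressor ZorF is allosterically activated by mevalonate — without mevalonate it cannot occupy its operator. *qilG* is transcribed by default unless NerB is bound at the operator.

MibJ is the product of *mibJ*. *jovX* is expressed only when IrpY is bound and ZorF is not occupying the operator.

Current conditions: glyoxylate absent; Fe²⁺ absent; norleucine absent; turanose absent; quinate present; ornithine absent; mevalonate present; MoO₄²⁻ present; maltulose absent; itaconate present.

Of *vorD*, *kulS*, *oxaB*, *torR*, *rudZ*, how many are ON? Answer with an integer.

0

Quinate is present, so NerB is inactive.
With no repressor bound, *qilG* is transcribed.
So QilG is produced and active.
With repressor QilG bound, *vorD* is not transcribed.
→ *vorD* is OFF.
Itaconate is present, so DovQ is inactive.
Mevalonate is present, so ZorF is active.
MoO₄²⁻ is present, so IrpY is inactive.
With repressor ZorF bound, *jovX* is not transcribed.
So JovX is not produced.
Required activator JovX is absent, so *kulS* is not transcribed.
→ *kulS* is OFF.
Turanose is absent, so GorW is active.
No repressor is bound and GorW is active, so *yilU* is transcribed.
So YilU is produced and active.
Fe²⁺ is absent, so UlmY is active.
With repressor YilU bound, *oxaB* is not transcribed.
→ *oxaB* is OFF.
Norleucine is absent, so SibN is inactive.
Ornithine is absent, so LutZ is inactive.
Required activator LutZ is absent, so *torR* is not transcribed.
→ *torR* is OFF.
Glyoxylate is absent, so TemF is inactive.
Required activator TemF is absent, so *mibG* is not transcribed.
So MibG is not produced.
Maltulose is absent, so PurQ is inactive.
Required activator PurQ is absent, so *mibJ* is not transcribed.
So MibJ is not produced.
Required activator MibG is absent, so *rudZ* is not transcribed.
→ *rudZ* is OFF.
0 of the 5 genes are transcribed.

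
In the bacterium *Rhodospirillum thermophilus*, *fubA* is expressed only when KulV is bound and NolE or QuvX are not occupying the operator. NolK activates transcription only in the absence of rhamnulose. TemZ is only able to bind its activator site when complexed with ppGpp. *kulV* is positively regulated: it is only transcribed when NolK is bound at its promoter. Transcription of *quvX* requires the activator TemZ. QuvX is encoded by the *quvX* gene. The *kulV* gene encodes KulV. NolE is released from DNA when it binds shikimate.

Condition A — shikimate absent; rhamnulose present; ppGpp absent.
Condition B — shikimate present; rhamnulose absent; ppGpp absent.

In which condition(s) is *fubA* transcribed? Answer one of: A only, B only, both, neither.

Condition A:
Shikimate is absent, so NolE is active.
Rhamnulose is present, so NolK is inactive.
Required activator NolK is absent, so *kulV* is not transcribed.
So KulV is not produced.
ppGpp is absent, so TemZ is inactive.
Required activator TemZ is absent, so *quvX* is not transcribed.
So QuvX is not produced.
With repressor NolE bound, *fubA* is not transcribed.
→ *fubA* is OFF in A.
Condition B:
Shikimate is present, so NolE is inactive.
Rhamnulose is absent, so NolK is active.
No repressor is bound and NolK is active, so *kulV* is transcribed.
So KulV is produced and active.
ppGpp is absent, so TemZ is inactive.
Required activator TemZ is absent, so *quvX* is not transcribed.
So QuvX is not produced.
No repressor is bound and KulV is active, so *fubA* is transcribed.
→ *fubA* is ON in B.

B only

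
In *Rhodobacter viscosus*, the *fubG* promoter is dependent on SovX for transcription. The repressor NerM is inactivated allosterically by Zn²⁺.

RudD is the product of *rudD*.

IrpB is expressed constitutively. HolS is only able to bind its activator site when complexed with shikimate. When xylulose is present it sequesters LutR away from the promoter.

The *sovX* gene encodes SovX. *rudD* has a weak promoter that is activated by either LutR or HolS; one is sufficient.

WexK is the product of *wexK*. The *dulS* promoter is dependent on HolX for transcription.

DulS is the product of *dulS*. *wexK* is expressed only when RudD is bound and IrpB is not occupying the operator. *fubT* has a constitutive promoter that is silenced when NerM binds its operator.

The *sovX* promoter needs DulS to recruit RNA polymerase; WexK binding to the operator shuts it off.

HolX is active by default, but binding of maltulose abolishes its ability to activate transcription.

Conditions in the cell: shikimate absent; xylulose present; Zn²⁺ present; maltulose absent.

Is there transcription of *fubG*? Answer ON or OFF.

ON

Xylulose is present, so LutR is inactive.
Shikimate is absent, so HolS is inactive.
No activator is available at the *rudD* promoter, so *rudD* is not transcribed.
So RudD is not produced.
IrpB is produced constitutively and is active.
With repressor IrpB bound, *wexK* is not transcribed.
So WexK is not produced.
Maltulose is absent, so HolX is active.
No repressor is bound and HolX is active, so *dulS* is transcribed.
So DulS is produced and active.
No repressor is bound and DulS is active, so *sovX* is transcribed.
So SovX is produced and active.
No repressor is bound and SovX is active, so *fubG* is transcribed.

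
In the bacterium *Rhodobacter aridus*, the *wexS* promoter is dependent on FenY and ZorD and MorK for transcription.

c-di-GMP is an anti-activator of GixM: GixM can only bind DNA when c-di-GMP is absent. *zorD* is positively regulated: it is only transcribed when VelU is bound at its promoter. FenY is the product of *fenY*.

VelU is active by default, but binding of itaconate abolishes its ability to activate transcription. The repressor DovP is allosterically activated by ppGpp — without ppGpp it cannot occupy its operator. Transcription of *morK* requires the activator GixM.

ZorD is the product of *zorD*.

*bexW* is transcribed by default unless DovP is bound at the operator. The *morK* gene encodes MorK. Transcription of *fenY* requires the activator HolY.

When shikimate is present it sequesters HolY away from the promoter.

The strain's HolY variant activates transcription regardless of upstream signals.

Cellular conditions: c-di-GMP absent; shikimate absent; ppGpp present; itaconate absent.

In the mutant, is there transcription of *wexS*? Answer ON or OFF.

ON

HolY is constitutively active in this strain.
No repressor is bound and HolY is active, so *fenY* is transcribed.
So FenY is produced and active.
Itaconate is absent, so VelU is active.
No repressor is bound and VelU is active, so *zorD* is transcribed.
So ZorD is produced and active.
c-di-GMP is absent, so GixM is active.
No repressor is bound and GixM is active, so *morK* is transcribed.
So MorK is produced and active.
No repressor is bound and FenY and ZorD and MorK are active, so *wexS* is transcribed.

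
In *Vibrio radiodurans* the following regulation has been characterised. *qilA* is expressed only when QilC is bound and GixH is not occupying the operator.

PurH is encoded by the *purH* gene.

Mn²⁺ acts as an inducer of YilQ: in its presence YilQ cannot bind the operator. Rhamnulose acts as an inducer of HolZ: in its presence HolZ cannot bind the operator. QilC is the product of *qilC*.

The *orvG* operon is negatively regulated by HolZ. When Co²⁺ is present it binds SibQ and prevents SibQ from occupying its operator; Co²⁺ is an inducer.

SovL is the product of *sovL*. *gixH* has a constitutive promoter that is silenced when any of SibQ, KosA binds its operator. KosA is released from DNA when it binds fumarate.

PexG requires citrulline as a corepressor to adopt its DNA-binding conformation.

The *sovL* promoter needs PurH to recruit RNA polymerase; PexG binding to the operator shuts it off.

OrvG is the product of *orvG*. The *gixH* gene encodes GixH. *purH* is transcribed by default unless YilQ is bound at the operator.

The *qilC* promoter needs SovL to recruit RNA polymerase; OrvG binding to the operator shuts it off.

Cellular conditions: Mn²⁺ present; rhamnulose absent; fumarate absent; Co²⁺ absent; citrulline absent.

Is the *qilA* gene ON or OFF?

ON

Co²⁺ is absent, so SibQ is active.
Fumarate is absent, so KosA is active.
With repressor SibQ bound, *gixH* is not transcribed.
So GixH is not produced.
Mn²⁺ is present, so YilQ is inactive.
With no repressor bound, *purH* is transcribed.
So PurH is produced and active.
Citrulline is absent, so PexG is inactive.
No repressor is bound and PurH is active, so *sovL* is transcribed.
So SovL is produced and active.
Rhamnulose is absent, so HolZ is active.
With repressor HolZ bound, *orvG* is not transcribed.
So OrvG is not produced.
No repressor is bound and SovL is active, so *qilC* is transcribed.
So QilC is produced and active.
No repressor is bound and QilC is active, so *qilA* is transcribed.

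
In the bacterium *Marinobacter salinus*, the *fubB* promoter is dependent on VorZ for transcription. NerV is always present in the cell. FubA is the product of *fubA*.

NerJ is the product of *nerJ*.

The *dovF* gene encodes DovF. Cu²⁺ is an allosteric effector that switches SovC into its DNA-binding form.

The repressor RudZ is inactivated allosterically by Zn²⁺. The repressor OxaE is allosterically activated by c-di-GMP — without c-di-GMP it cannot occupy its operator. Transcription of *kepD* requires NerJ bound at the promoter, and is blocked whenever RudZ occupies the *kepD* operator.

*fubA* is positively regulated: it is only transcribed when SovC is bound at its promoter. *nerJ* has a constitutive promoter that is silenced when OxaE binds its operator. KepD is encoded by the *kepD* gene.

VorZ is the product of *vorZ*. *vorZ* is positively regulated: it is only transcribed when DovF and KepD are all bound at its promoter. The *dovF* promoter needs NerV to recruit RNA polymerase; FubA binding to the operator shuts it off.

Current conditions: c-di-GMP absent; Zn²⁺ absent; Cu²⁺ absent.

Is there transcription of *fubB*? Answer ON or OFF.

Cu²⁺ is absent, so SovC is inactive.
Required activator SovC is absent, so *fubA* is not transcribed.
So FubA is not produced.
NerV is produced constitutively and is active.
No repressor is bound and NerV is active, so *dovF* is transcribed.
So DovF is produced and active.
c-di-GMP is absent, so OxaE is inactive.
With no repressor bound, *nerJ* is transcribed.
So NerJ is produced and active.
Zn²⁺ is absent, so RudZ is active.
With repressor RudZ bound, *kepD* is not transcribed.
So KepD is not produced.
Required activator KepD is absent, so *vorZ* is not transcribed.
So VorZ is not produced.
Required activator VorZ is absent, so *fubB* is not transcribed.

OFF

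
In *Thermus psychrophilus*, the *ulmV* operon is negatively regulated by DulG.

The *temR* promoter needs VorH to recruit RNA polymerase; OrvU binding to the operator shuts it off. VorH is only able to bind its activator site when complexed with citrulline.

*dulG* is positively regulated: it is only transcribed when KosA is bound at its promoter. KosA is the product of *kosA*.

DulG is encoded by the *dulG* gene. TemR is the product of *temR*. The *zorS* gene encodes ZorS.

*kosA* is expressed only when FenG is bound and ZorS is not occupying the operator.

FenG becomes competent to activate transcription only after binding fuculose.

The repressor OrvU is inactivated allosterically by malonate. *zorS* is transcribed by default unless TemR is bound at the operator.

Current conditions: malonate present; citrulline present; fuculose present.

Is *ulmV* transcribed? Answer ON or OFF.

Citrulline is present, so VorH is active.
Malonate is present, so OrvU is inactive.
No repressor is bound and VorH is active, so *temR* is transcribed.
So TemR is produced and active.
With repressor TemR bound, *zorS* is not transcribed.
So ZorS is not produced.
Fuculose is present, so FenG is active.
No repressor is bound and FenG is active, so *kosA* is transcribed.
So KosA is produced and active.
No repressor is bound and KosA is active, so *dulG* is transcribed.
So DulG is produced and active.
With repressor DulG bound, *ulmV* is not transcribed.

OFF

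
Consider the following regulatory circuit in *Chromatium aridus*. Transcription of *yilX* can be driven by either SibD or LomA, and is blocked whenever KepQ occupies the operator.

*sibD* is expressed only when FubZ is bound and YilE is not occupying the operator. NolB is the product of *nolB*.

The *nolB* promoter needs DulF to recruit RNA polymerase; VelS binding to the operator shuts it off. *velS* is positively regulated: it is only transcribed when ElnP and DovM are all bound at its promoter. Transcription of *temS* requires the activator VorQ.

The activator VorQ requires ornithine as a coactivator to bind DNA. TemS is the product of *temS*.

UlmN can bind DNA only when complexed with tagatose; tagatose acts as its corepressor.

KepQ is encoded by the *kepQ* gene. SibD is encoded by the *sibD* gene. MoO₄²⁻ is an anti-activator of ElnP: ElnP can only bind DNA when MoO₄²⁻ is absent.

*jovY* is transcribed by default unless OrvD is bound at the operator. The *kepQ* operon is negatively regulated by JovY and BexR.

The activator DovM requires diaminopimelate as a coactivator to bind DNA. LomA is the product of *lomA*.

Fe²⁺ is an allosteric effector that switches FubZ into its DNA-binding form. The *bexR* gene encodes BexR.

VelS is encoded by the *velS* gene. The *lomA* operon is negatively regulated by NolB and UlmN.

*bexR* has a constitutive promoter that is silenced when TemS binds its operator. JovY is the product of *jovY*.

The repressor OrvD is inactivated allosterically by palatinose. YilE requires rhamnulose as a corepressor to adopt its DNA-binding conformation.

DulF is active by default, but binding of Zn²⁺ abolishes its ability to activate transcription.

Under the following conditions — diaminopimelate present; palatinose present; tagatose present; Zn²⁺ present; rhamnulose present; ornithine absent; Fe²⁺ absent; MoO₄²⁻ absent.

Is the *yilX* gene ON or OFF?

OFF

Palatinose is present, so OrvD is inactive.
With no repressor bound, *jovY* is transcribed.
So JovY is produced and active.
Ornithine is absent, so VorQ is inactive.
Required activator VorQ is absent, so *temS* is not transcribed.
So TemS is not produced.
With no repressor bound, *bexR* is transcribed.
So BexR is produced and active.
With repressor JovY bound, *kepQ* is not transcribed.
So KepQ is not produced.
Fe²⁺ is absent, so FubZ is inactive.
Rhamnulose is present, so YilE is active.
With repressor YilE bound, *sibD* is not transcribed.
So SibD is not produced.
Zn²⁺ is present, so DulF is inactive.
MoO₄²⁻ is absent, so ElnP is active.
Diaminopimelate is present, so DovM is active.
No repressor is bound and ElnP and DovM are active, so *velS* is transcribed.
So VelS is produced and active.
With repressor VelS bound, *nolB* is not transcribed.
So NolB is not produced.
Tagatose is present, so UlmN is active.
With repressor UlmN bound, *lomA* is not transcribed.
So LomA is not produced.
No activator is available at the *yilX* promoter, so *yilX* is not transcribed.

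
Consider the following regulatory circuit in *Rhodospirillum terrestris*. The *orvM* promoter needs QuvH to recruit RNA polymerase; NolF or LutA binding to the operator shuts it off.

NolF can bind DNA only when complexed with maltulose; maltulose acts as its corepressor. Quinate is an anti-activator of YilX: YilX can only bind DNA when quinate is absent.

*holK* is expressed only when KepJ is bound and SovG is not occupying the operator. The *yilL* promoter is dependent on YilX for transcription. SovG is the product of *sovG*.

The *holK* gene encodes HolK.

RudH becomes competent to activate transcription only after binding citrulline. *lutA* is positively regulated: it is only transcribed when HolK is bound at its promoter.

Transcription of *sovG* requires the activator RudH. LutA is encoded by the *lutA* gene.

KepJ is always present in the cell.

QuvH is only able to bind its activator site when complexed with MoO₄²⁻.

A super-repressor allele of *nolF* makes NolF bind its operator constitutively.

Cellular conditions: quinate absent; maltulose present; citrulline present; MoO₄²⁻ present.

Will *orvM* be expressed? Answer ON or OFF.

OFF

NolF is constitutively active in this strain.
MoO₄²⁻ is present, so QuvH is active.
Citrulline is present, so RudH is active.
No repressor is bound and RudH is active, so *sovG* is transcribed.
So SovG is produced and active.
KepJ is produced constitutively and is active.
With repressor SovG bound, *holK* is not transcribed.
So HolK is not produced.
Required activator HolK is absent, so *lutA* is not transcribed.
So LutA is not produced.
With repressor NolF bound, *orvM* is not transcribed.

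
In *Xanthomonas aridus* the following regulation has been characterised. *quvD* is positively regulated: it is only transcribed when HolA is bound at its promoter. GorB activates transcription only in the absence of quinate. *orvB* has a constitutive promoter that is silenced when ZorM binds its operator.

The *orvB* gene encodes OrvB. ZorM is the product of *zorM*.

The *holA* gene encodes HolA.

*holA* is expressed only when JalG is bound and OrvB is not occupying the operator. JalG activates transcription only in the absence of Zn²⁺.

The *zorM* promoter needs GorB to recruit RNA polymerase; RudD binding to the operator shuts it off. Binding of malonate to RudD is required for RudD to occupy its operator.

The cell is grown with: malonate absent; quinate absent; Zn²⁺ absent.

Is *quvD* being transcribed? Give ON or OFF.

ON

Quinate is absent, so GorB is active.
Malonate is absent, so RudD is inactive.
No repressor is bound and GorB is active, so *zorM* is transcribed.
So ZorM is produced and active.
With repressor ZorM bound, *orvB* is not transcribed.
So OrvB is not produced.
Zn²⁺ is absent, so JalG is active.
No repressor is bound and JalG is active, so *holA* is transcribed.
So HolA is produced and active.
No repressor is bound and HolA is active, so *quvD* is transcribed.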